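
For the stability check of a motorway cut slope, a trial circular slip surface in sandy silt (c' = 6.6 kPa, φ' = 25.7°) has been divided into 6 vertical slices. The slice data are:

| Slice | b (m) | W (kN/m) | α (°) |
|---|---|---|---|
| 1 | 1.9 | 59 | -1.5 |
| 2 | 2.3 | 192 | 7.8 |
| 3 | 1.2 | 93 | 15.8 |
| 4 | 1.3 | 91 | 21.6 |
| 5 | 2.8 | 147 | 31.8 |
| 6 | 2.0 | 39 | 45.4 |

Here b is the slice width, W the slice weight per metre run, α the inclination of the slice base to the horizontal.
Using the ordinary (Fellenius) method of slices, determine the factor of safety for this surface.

Ordinary method of slices: FS = Σ[c'·Δl_i + (W_i cosα_i)·tanφ'] / Σ W_i sinα_i, with Δl_i = b_i / cosα_i.
Slice 1: Δl = 1.9/cos(-1.5°) = 1.901 m; N'_1 = 59·cos(-1.5°) = 59.0; c'Δl = 12.54; W sinα = -1.5
Slice 2: Δl = 2.3/cos7.8° = 2.321 m; N'_2 = 192·cos7.8° = 190.2; c'Δl = 15.32; W sinα = 26.1
Slice 3: Δl = 1.2/cos15.8° = 1.247 m; N'_3 = 93·cos15.8° = 89.5; c'Δl = 8.23; W sinα = 25.3
Slice 4: Δl = 1.3/cos21.6° = 1.398 m; N'_4 = 91·cos21.6° = 84.6; c'Δl = 9.23; W sinα = 33.5
Slice 5: Δl = 2.8/cos31.8° = 3.295 m; N'_5 = 147·cos31.8° = 124.9; c'Δl = 21.74; W sinα = 77.5
Slice 6: Δl = 2.0/cos45.4° = 2.848 m; N'_6 = 39·cos45.4° = 27.4; c'Δl = 18.80; W sinα = 27.8
Σc'Δl = 85.9 kN/m; ΣN' = 575.6 kN/m; ΣW sinα = 188.6 kN/m
Resisting = 85.9 + 575.6·tan25.7° = 85.9 + 277.0 = 362.9 kN/m
FS = 362.9 / 188.6 = 1.924

FS = 1.92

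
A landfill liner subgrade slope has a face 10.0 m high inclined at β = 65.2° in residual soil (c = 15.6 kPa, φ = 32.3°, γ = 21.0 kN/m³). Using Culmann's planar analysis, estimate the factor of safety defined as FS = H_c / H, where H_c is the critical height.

FS = 1.42

H_c = (4c/γ) · sinβ cosφ / [1 − cos(β − φ)]
    = (4·15.6/21.0) · sin65.2°·cos32.3° / [1 − cos32.9°]
    = 2.971 · 0.7673 / 0.1604 = 14.22 m
FS = H_c / H = 14.22 / 10.0 = 1.422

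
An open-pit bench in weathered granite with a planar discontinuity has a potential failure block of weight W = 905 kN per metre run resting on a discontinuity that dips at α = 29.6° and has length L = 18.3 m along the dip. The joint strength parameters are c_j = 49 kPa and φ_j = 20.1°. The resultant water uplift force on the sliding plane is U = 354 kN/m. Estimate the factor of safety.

FS = 2.36

Resolving the block weight along and normal to the plane and applying the Mohr–Coulomb strength on the joint:
N' = W cosα − U = 905·cos29.6° − 354 = 432.9 kN/m
Driving force T = W sinα = 905·sin29.6° = 447.0 kN/m
Resisting force R = c_j·L + N'·tanφ_j = 49·18.3 + 432.9·tan20.1° = 896.7 + 158.4 = 1055.1 kN/m
FS = R / T = 1055.1 / 447.0 = 2.360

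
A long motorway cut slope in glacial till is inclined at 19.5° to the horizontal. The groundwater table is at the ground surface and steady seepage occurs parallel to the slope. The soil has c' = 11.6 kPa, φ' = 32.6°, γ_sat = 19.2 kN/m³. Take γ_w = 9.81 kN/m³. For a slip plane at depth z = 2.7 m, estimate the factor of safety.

With seepage parallel to the slope and the water table at the surface, the effective normal stress on the slip plane uses the buoyant unit weight γ' = γ_sat − γ_w while the driving shear stress uses γ_sat:
FS = [c' + γ' z cos²β tanφ'] / [γ_sat z sinβ cosβ]
γ' = 19.2 − 9.81 = 9.39 kN/m³
Numerator = 11.6 + 9.39·2.7·cos²19.5°·tan32.6° = 11.6 + 9.39·2.7·0.8886·0.6395 = 26.007 kPa
Denominator = 19.2·2.7·sin19.5°·cos19.5° = 19.2·2.7·0.3338·0.9426 = 16.312 kPa
FS = 26.007 / 16.312 = 1.594

FS = 1.59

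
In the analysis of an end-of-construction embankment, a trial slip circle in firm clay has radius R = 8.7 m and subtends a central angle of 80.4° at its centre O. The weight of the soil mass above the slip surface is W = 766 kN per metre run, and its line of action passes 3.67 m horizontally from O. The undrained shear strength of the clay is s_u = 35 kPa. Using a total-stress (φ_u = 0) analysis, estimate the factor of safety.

FS = 1.32

Taking moments about the centre O, the resisting moment is provided by the undrained shear strength acting along the arc:
Arc length L_a = R·θ = 8.7·(80.4°·π/180) = 8.7·1.4032 = 12.21 m
M_R = s_u·L_a·R = 35·12.21·8.7 = 3717.4 kN·m/m
M_D = W·d = 766·3.67 = 2811.2 kN·m/m
FS = M_R / M_D = 3717.4 / 2811.2 = 1.322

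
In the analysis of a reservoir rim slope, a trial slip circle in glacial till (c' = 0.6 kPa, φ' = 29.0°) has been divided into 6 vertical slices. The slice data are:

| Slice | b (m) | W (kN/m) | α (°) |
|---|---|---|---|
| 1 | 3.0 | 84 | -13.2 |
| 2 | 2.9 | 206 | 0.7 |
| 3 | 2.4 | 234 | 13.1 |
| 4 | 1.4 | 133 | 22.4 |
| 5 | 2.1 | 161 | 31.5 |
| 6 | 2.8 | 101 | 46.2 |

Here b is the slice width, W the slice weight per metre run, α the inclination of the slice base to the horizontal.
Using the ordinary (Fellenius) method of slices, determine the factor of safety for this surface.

Ordinary method of slices: FS = Σ[c'·Δl_i + (W_i cosα_i)·tanφ'] / Σ W_i sinα_i, with Δl_i = b_i / cosα_i.
Slice 1: Δl = 3.0/cos(-13.2°) = 3.081 m; N'_1 = 84·cos(-13.2°) = 81.8; c'Δl = 1.85; W sinα = -19.2
Slice 2: Δl = 2.9/cos0.7° = 2.900 m; N'_2 = 206·cos0.7° = 206.0; c'Δl = 1.74; W sinα = 2.5
Slice 3: Δl = 2.4/cos13.1° = 2.464 m; N'_3 = 234·cos13.1° = 227.9; c'Δl = 1.48; W sinα = 53.0
Slice 4: Δl = 1.4/cos22.4° = 1.514 m; N'_4 = 133·cos22.4° = 123.0; c'Δl = 0.91; W sinα = 50.7
Slice 5: Δl = 2.1/cos31.5° = 2.463 m; N'_5 = 161·cos31.5° = 137.3; c'Δl = 1.48; W sinα = 84.1
Slice 6: Δl = 2.8/cos46.2° = 4.045 m; N'_6 = 101·cos46.2° = 69.9; c'Δl = 2.43; W sinα = 72.9
Σc'Δl = 9.9 kN/m; ΣN' = 845.8 kN/m; ΣW sinα = 244.1 kN/m
Resisting = 9.9 + 845.8·tan29.0° = 9.9 + 468.8 = 478.7 kN/m
FS = 478.7 / 244.1 = 1.961

FS = 1.96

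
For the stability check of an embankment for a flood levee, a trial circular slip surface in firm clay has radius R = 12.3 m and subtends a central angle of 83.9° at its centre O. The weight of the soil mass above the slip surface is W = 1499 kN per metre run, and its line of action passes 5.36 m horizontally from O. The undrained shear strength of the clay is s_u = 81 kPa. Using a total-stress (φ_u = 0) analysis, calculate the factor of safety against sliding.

Taking moments about the centre O, the resisting moment is provided by the undrained shear strength acting along the arc:
Arc length L_a = R·θ = 12.3·(83.9°·π/180) = 12.3·1.4643 = 18.01 m
M_R = s_u·L_a·R = 81·18.01·12.3 = 17944.6 kN·m/m
M_D = W·d = 1499·5.36 = 8034.6 kN·m/m
FS = M_R / M_D = 17944.6 / 8034.6 = 2.233

FS = 2.23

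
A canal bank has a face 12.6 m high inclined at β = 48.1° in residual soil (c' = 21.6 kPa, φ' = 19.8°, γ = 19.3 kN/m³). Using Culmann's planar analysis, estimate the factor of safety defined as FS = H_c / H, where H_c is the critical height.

FS = 2.08

H_c = (4c'/γ) · sinβ cosφ' / [1 − cos(β − φ')]
    = (4·21.6/19.3) · sin48.1°·cos19.8° / [1 − cos28.3°]
    = 4.477 · 0.7003 / 0.1195 = 26.23 m
FS = H_c / H = 26.23 / 12.6 = 2.082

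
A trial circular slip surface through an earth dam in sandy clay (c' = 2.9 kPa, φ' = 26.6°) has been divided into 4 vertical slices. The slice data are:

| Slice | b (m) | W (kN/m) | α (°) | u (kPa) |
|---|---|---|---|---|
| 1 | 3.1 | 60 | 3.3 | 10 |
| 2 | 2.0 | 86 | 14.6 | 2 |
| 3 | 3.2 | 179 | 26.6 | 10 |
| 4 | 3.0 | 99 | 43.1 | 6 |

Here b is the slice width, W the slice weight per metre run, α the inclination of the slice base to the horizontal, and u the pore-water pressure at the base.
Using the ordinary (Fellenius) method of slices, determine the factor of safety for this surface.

Ordinary method of slices: FS = Σ[c'·Δl_i + (W_i cosα_i − u_i·Δl_i)·tanφ'] / Σ W_i sinα_i, with Δl_i = b_i / cosα_i.
Slice 1: Δl = 3.1/cos3.3° = 3.105 m; N'_1 = 60·cos3.3° − 10·3.105 = 28.8; c'Δl = 9.00; W sinα = 3.5
Slice 2: Δl = 2.0/cos14.6° = 2.067 m; N'_2 = 86·cos14.6° − 2·2.067 = 79.1; c'Δl = 5.99; W sinα = 21.7
Slice 3: Δl = 3.2/cos26.6° = 3.579 m; N'_3 = 179·cos26.6° − 10·3.579 = 124.3; c'Δl = 10.38; W sinα = 80.1
Slice 4: Δl = 3.0/cos43.1° = 4.109 m; N'_4 = 99·cos43.1° − 6·4.109 = 47.6; c'Δl = 11.92; W sinα = 67.6
Σc'Δl = 37.3 kN/m; ΣN' = 279.8 kN/m; ΣW sinα = 172.9 kN/m
Resisting = 37.3 + 279.8·tan26.6° = 37.3 + 140.1 = 177.4 kN/m
FS = 177.4 / 172.9 = 1.026

FS = 1.03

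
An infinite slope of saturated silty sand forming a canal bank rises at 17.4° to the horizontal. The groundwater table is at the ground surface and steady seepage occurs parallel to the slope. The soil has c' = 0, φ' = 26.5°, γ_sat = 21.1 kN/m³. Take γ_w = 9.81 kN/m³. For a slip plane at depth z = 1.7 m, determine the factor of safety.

FS = 0.85

With seepage parallel to the slope and the water table at the surface, the effective normal stress on the slip plane uses the buoyant unit weight γ' = γ_sat − γ_w while the driving shear stress uses γ_sat:
FS = [c' + γ' z cos²β tanφ'] / [γ_sat z sinβ cosβ]
(For c' = 0 this reduces to FS = (γ'/γ_sat)·tanφ'/tanβ.)
γ' = 21.1 − 9.81 = 11.29 kN/m³
Numerator = 0.0 + 11.29·1.7·cos²17.4°·tan26.5° = 0.0 + 11.29·1.7·0.9106·0.4986 = 8.714 kPa
Denominator = 21.1·1.7·sin17.4°·cos17.4° = 21.1·1.7·0.2990·0.9542 = 10.236 kPa
FS = 8.714 / 10.236 = 0.851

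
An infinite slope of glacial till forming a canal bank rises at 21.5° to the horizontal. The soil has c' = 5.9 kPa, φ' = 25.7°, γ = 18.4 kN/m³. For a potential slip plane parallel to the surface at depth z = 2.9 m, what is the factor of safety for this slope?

For an infinite slope with a slip plane parallel to the surface (no pore pressure): FS = [c' + γz cos²β tanφ'] / [γz sinβ cosβ].
γz = 18.4·2.9 = 53.36 kN/m²
Numerator = 5.9 + 53.36·cos²21.5°·tan25.7° = 5.9 + 53.36·0.8657·0.4813 = 28.131 kPa
Denominator = 53.36·sin21.5°·cos21.5° = 53.36·0.3665·0.9304 = 18.196 kPa
FS = 28.131 / 18.196 = 1.546

FS = 1.55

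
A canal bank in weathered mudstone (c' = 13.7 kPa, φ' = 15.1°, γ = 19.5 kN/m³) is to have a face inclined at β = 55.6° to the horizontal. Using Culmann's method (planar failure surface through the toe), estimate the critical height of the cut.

H_c = 9.34 m

Culmann's analysis gives the critical failure plane at α_cr = (β + φ')/2 = (55.6 + 15.1)/2 = 35.4°, and the critical height
H_c = (4c'/γ) · sinβ cosφ' / [1 − cos(β − φ')]
    = (4·13.7/19.5) · sin55.6°·cos15.1° / [1 − cos(40.5°)]
    = 2.810 · 0.8251·0.9655 / [1 − 0.7604]
    = 2.810 · 0.7966 / 0.2396
    = 9.34 m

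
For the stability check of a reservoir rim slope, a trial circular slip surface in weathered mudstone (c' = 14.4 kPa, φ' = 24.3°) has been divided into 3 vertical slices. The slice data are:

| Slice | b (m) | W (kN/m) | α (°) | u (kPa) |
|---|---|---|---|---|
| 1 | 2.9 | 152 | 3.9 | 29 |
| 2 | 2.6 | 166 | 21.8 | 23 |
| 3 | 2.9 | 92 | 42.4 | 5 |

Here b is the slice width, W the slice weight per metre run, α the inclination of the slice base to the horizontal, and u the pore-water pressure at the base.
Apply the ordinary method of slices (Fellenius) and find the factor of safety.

Ordinary method of slices: FS = Σ[c'·Δl_i + (W_i cosα_i − u_i·Δl_i)·tanφ'] / Σ W_i sinα_i, with Δl_i = b_i / cosα_i.
Slice 1: Δl = 2.9/cos3.9° = 2.907 m; N'_1 = 152·cos3.9° − 29·2.907 = 67.4; c'Δl = 41.86; W sinα = 10.3
Slice 2: Δl = 2.6/cos21.8° = 2.800 m; N'_2 = 166·cos21.8° − 23·2.800 = 89.7; c'Δl = 40.32; W sinα = 61.6
Slice 3: Δl = 2.9/cos42.4° = 3.927 m; N'_3 = 92·cos42.4° − 5·3.927 = 48.3; c'Δl = 56.55; W sinα = 62.0
Σc'Δl = 138.7 kN/m; ΣN' = 205.4 kN/m; ΣW sinα = 134.0 kN/m
Resisting = 138.7 + 205.4·tan24.3° = 138.7 + 92.7 = 231.5 kN/m
FS = 231.5 / 134.0 = 1.727

FS = 1.73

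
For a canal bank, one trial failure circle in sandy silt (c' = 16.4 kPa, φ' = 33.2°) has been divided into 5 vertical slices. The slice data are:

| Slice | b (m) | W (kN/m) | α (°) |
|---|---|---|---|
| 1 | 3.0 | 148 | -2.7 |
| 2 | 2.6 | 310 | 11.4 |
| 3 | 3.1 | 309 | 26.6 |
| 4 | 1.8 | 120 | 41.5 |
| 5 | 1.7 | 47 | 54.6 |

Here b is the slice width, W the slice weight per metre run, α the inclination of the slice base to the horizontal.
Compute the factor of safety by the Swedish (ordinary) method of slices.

FS = 2.54

Ordinary method of slices: FS = Σ[c'·Δl_i + (W_i cosα_i)·tanφ'] / Σ W_i sinα_i, with Δl_i = b_i / cosα_i.
Slice 1: Δl = 3.0/cos(-2.7°) = 3.003 m; N'_1 = 148·cos(-2.7°) = 147.8; c'Δl = 49.25; W sinα = -7.0
Slice 2: Δl = 2.6/cos11.4° = 2.652 m; N'_2 = 310·cos11.4° = 303.9; c'Δl = 43.50; W sinα = 61.3
Slice 3: Δl = 3.1/cos26.6° = 3.467 m; N'_3 = 309·cos26.6° = 276.3; c'Δl = 56.86; W sinα = 138.4
Slice 4: Δl = 1.8/cos41.5° = 2.403 m; N'_4 = 120·cos41.5° = 89.9; c'Δl = 39.41; W sinα = 79.5
Slice 5: Δl = 1.7/cos54.6° = 2.935 m; N'_5 = 47·cos54.6° = 27.2; c'Δl = 48.13; W sinα = 38.3
Σc'Δl = 237.2 kN/m; ΣN' = 845.1 kN/m; ΣW sinα = 310.5 kN/m
Resisting = 237.2 + 845.1·tan33.2° = 237.2 + 553.0 = 790.2 kN/m
FS = 790.2 / 310.5 = 2.545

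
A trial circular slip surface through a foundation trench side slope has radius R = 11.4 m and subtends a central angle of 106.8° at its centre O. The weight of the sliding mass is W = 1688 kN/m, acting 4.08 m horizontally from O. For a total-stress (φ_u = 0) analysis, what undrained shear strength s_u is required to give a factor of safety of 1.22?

s_u = 34.7 kPa

FS = s_u·L_a·R / (W·d), so s_u = FS·W·d / (L_a·R).
Arc length L_a = R·θ = 11.4·(106.8°·π/180) = 11.4·1.8640 = 21.25 m
s_u = 1.22·1688·4.08 / (21.25·11.4) = 8402.2 / 242.25 = 34.68 kPa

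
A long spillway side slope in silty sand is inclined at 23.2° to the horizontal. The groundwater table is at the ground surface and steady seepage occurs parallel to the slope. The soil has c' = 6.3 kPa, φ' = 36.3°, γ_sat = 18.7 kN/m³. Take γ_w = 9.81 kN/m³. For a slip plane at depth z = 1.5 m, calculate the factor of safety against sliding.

With seepage parallel to the slope and the water table at the surface, the effective normal stress on the slip plane uses the buoyant unit weight γ' = γ_sat − γ_w while the driving shear stress uses γ_sat:
FS = [c' + γ' z cos²β tanφ'] / [γ_sat z sinβ cosβ]
γ' = 18.7 − 9.81 = 8.89 kN/m³
Numerator = 6.3 + 8.89·1.5·cos²23.2°·tan36.3° = 6.3 + 8.89·1.5·0.8448·0.7346 = 14.575 kPa
Denominator = 18.7·1.5·sin23.2°·cos23.2° = 18.7·1.5·0.3939·0.9191 = 10.157 kPa
FS = 14.575 / 10.157 = 1.435

FS = 1.44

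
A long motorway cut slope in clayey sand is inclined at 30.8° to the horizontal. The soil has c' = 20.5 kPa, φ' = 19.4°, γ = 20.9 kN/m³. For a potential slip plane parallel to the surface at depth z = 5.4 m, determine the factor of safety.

FS = 1.00

For an infinite slope with a slip plane parallel to the surface (no pore pressure): FS = [c' + γz cos²β tanφ'] / [γz sinβ cosβ].
γz = 20.9·5.4 = 112.86 kN/m²
Numerator = 20.5 + 112.86·cos²30.8°·tan19.4° = 20.5 + 112.86·0.7378·0.3522 = 49.824 kPa
Denominator = 112.86·sin30.8°·cos30.8° = 112.86·0.5120·0.8590 = 49.639 kPa
FS = 49.824 / 49.639 = 1.004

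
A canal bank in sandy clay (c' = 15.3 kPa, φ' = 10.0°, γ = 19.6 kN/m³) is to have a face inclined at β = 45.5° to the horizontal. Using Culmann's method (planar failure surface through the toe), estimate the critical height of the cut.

H_c = 11.80 m

Culmann's analysis gives the critical failure plane at α_cr = (β + φ')/2 = (45.5 + 10.0)/2 = 27.8°, and the critical height
H_c = (4c'/γ) · sinβ cosφ' / [1 − cos(β − φ')]
    = (4·15.3/19.6) · sin45.5°·cos10.0° / [1 − cos(35.5°)]
    = 3.122 · 0.7133·0.9848 / [1 − 0.8141]
    = 3.122 · 0.7024 / 0.1859
    = 11.80 m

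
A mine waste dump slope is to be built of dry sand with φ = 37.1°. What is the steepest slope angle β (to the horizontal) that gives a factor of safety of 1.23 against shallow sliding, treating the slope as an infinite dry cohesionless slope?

For an infinite dry cohesionless slope FS = tanφ/tanβ, so tanβ = tanφ / FS.
tanβ = tan37.1° / 1.23 = 0.7563 / 1.23 = 0.6149
β = arctan(0.6149) = 31.59°

β = 31.6°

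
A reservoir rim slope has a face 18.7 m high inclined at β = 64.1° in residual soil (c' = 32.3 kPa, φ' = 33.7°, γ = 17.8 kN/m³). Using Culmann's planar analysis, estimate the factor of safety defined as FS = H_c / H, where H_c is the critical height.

FS = 2.11

H_c = (4c'/γ) · sinβ cosφ' / [1 − cos(β − φ')]
    = (4·32.3/17.8) · sin64.1°·cos33.7° / [1 − cos30.4°]
    = 7.258 · 0.7484 / 0.1375 = 39.51 m
FS = H_c / H = 39.51 / 18.7 = 2.113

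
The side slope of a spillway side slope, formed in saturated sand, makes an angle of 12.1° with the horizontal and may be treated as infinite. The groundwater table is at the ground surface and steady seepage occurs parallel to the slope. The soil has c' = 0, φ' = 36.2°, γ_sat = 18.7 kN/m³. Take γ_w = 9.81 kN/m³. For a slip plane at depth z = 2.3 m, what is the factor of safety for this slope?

With seepage parallel to the slope and the water table at the surface, the effective normal stress on the slip plane uses the buoyant unit weight γ' = γ_sat − γ_w while the driving shear stress uses γ_sat:
FS = [c' + γ' z cos²β tanφ'] / [γ_sat z sinβ cosβ]
(For c' = 0 this reduces to FS = (γ'/γ_sat)·tanφ'/tanβ.)
γ' = 18.7 − 9.81 = 8.89 kN/m³
Numerator = 0.0 + 8.89·2.3·cos²12.1°·tan36.2° = 0.0 + 8.89·2.3·0.9561·0.7319 = 14.307 kPa
Denominator = 18.7·2.3·sin12.1°·cos12.1° = 18.7·2.3·0.2096·0.9778 = 8.815 kPa
FS = 14.307 / 8.815 = 1.623

FS = 1.62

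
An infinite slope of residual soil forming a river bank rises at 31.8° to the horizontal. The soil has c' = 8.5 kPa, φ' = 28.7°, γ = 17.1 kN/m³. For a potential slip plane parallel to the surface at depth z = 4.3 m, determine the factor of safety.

For an infinite slope with a slip plane parallel to the surface (no pore pressure): FS = [c' + γz cos²β tanφ'] / [γz sinβ cosβ].
γz = 17.1·4.3 = 73.53 kN/m²
Numerator = 8.5 + 73.53·cos²31.8°·tan28.7° = 8.5 + 73.53·0.7223·0.5475 = 37.578 kPa
Denominator = 73.53·sin31.8°·cos31.8° = 73.53·0.5270·0.8499 = 32.931 kPa
FS = 37.578 / 32.931 = 1.141

FS = 1.14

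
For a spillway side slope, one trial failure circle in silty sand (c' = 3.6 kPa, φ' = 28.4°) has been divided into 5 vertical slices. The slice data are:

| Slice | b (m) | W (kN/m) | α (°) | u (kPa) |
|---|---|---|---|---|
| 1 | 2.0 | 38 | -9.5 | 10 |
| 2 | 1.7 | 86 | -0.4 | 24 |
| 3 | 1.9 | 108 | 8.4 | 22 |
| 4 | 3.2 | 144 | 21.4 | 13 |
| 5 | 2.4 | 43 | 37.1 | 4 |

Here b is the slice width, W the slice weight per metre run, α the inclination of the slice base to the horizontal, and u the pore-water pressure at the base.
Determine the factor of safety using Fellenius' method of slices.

FS = 1.97

Ordinary method of slices: FS = Σ[c'·Δl_i + (W_i cosα_i − u_i·Δl_i)·tanφ'] / Σ W_i sinα_i, with Δl_i = b_i / cosα_i.
Slice 1: Δl = 2.0/cos(-9.5°) = 2.028 m; N'_1 = 38·cos(-9.5°) − 10·2.028 = 17.2; c'Δl = 7.30; W sinα = -6.3
Slice 2: Δl = 1.7/cos(-0.4°) = 1.700 m; N'_2 = 86·cos(-0.4°) − 24·1.700 = 45.2; c'Δl = 6.12; W sinα = -0.6
Slice 3: Δl = 1.9/cos8.4° = 1.921 m; N'_3 = 108·cos8.4° − 22·1.921 = 64.6; c'Δl = 6.91; W sinα = 15.8
Slice 4: Δl = 3.2/cos21.4° = 3.437 m; N'_4 = 144·cos21.4° − 13·3.437 = 89.4; c'Δl = 12.37; W sinα = 52.5
Slice 5: Δl = 2.4/cos37.1° = 3.009 m; N'_5 = 43·cos37.1° − 4·3.009 = 22.3; c'Δl = 10.83; W sinα = 25.9
Σc'Δl = 43.5 kN/m; ΣN' = 238.6 kN/m; ΣW sinα = 87.4 kN/m
Resisting = 43.5 + 238.6·tan28.4° = 43.5 + 129.0 = 172.6 kN/m
FS = 172.6 / 87.4 = 1.975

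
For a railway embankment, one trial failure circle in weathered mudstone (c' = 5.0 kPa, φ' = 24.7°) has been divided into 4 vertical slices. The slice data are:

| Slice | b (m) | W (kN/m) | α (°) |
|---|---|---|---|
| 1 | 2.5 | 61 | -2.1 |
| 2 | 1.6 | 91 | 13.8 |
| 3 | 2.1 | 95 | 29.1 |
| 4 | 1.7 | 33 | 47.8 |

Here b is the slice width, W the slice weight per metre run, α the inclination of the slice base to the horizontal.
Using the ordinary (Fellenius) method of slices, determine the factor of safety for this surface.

Ordinary method of slices: FS = Σ[c'·Δl_i + (W_i cosα_i)·tanφ'] / Σ W_i sinα_i, with Δl_i = b_i / cosα_i.
Slice 1: Δl = 2.5/cos(-2.1°) = 2.502 m; N'_1 = 61·cos(-2.1°) = 61.0; c'Δl = 12.51; W sinα = -2.2
Slice 2: Δl = 1.6/cos13.8° = 1.648 m; N'_2 = 91·cos13.8° = 88.4; c'Δl = 8.24; W sinα = 21.7
Slice 3: Δl = 2.1/cos29.1° = 2.403 m; N'_3 = 95·cos29.1° = 83.0; c'Δl = 12.02; W sinα = 46.2
Slice 4: Δl = 1.7/cos47.8° = 2.531 m; N'_4 = 33·cos47.8° = 22.2; c'Δl = 12.65; W sinα = 24.4
Σc'Δl = 45.4 kN/m; ΣN' = 254.5 kN/m; ΣW sinα = 90.1 kN/m
Resisting = 45.4 + 254.5·tan24.7° = 45.4 + 117.1 = 162.5 kN/m
FS = 162.5 / 90.1 = 1.803

FS = 1.80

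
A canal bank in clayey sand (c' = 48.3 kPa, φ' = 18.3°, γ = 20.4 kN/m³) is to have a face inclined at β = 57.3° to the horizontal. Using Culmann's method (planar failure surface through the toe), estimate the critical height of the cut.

H_c = 33.95 m

Culmann's analysis gives the critical failure plane at α_cr = (β + φ')/2 = (57.3 + 18.3)/2 = 37.8°, and the critical height
H_c = (4c'/γ) · sinβ cosφ' / [1 − cos(β − φ')]
    = (4·48.3/20.4) · sin57.3°·cos18.3° / [1 − cos(39.0°)]
    = 9.471 · 0.8415·0.9494 / [1 − 0.7771]
    = 9.471 · 0.7990 / 0.2229
    = 33.95 m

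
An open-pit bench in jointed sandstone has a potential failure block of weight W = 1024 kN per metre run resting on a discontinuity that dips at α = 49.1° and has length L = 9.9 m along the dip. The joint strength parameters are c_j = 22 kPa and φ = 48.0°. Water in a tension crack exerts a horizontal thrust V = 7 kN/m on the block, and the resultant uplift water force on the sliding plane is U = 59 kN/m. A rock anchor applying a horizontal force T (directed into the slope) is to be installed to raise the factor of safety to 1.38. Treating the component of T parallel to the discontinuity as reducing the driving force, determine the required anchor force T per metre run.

T = 105 kN/m

Resolving forces along and normal to the sliding plane, with the horizontal anchor force T adding T·sinα to the effective normal force and T·cosα acting up the plane against the driving force:
FS = [c_jL + (W cosα − U − V sinα + T sinα) tanφ] / [W sinα + V cosα − T cosα]
Without the anchor: N' = 606.2 kN/m, driving T_d = 778.6 kN/m, resisting R = 22·9.9 + 606.2·tan48.0° = 891.0 kN/m, FS = 1.14.
Setting FS = 1.38 and solving for T:
1.38·(778.6 − T cos49.1°) = 891.0 + T sin49.1°·tan48.0°
T·(sin49.1°·tan48.0° + 1.38·cos49.1°) = 1.38·778.6 − 891.0
T·(0.7559·1.1106 + 1.38·0.6547) = 1074.4 − 891.0 = 183.4
T·1.7430 = 183.4
T = 105.2 kN/m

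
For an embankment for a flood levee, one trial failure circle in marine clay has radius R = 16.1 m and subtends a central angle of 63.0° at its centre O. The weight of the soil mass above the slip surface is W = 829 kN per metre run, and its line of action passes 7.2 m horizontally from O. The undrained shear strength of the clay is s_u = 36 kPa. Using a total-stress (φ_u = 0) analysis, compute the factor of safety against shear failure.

Taking moments about the centre O, the resisting moment is provided by the undrained shear strength acting along the arc:
Arc length L_a = R·θ = 16.1·(63.0°·π/180) = 16.1·1.0996 = 17.70 m
M_R = s_u·L_a·R = 36·17.70·16.1 = 10260.6 kN·m/m
M_D = W·d = 829·7.2 = 5968.8 kN·m/m
FS = M_R / M_D = 10260.6 / 5968.8 = 1.719

FS = 1.72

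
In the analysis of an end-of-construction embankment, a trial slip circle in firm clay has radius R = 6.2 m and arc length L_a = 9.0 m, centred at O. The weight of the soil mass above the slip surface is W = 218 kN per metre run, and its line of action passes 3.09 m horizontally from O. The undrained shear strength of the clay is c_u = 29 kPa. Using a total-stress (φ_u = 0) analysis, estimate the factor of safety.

Taking moments about the centre O, the resisting moment is provided by the undrained shear strength acting along the arc:
M_R = c_u·L_a·R = 29·9.00·6.2 = 1618.2 kN·m/m
M_D = W·d = 218·3.09 = 673.6 kN·m/m
FS = M_R / M_D = 1618.2 / 673.6 = 2.402

FS = 2.40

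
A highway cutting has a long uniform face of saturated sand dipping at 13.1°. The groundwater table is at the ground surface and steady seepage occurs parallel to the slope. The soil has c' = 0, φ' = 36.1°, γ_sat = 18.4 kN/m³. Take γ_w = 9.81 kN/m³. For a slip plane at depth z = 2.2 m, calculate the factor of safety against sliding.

FS = 1.46

With seepage parallel to the slope and the water table at the surface, the effective normal stress on the slip plane uses the buoyant unit weight γ' = γ_sat − γ_w while the driving shear stress uses γ_sat:
FS = [c' + γ' z cos²β tanφ'] / [γ_sat z sinβ cosβ]
(For c' = 0 this reduces to FS = (γ'/γ_sat)·tanφ'/tanβ.)
γ' = 18.4 − 9.81 = 8.59 kN/m³
Numerator = 0.0 + 8.59·2.2·cos²13.1°·tan36.1° = 0.0 + 8.59·2.2·0.9486·0.7292 = 13.073 kPa
Denominator = 18.4·2.2·sin13.1°·cos13.1° = 18.4·2.2·0.2267·0.9740 = 8.936 kPa
FS = 13.073 / 8.936 = 1.463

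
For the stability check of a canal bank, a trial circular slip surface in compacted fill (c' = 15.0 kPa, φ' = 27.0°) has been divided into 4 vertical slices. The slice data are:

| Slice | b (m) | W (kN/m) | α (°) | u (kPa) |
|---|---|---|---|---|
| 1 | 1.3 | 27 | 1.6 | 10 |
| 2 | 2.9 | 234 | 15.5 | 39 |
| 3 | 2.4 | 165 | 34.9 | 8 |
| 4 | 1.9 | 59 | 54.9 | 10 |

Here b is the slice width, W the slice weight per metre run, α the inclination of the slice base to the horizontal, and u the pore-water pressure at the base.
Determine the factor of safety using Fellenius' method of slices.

Ordinary method of slices: FS = Σ[c'·Δl_i + (W_i cosα_i − u_i·Δl_i)·tanφ'] / Σ W_i sinα_i, with Δl_i = b_i / cosα_i.
Slice 1: Δl = 1.3/cos1.6° = 1.301 m; N'_1 = 27·cos1.6° − 10·1.301 = 14.0; c'Δl = 19.51; W sinα = 0.8
Slice 2: Δl = 2.9/cos15.5° = 3.009 m; N'_2 = 234·cos15.5° − 39·3.009 = 108.1; c'Δl = 45.14; W sinα = 62.5
Slice 3: Δl = 2.4/cos34.9° = 2.926 m; N'_3 = 165·cos34.9° − 8·2.926 = 111.9; c'Δl = 43.89; W sinα = 94.4
Slice 4: Δl = 1.9/cos54.9° = 3.304 m; N'_4 = 59·cos54.9° − 10·3.304 = 0.9; c'Δl = 49.56; W sinα = 48.3
Σc'Δl = 158.1 kN/m; ΣN' = 234.9 kN/m; ΣW sinα = 206.0 kN/m
Resisting = 158.1 + 234.9·tan27.0° = 158.1 + 119.7 = 277.8 kN/m
FS = 277.8 / 206.0 = 1.349

FS = 1.35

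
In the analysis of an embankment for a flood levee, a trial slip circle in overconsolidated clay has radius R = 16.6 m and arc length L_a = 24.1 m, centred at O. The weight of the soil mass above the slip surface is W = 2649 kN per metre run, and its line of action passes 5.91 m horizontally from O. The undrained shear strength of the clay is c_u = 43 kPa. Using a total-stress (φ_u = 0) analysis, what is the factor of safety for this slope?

FS = 1.10

Taking moments about the centre O, the resisting moment is provided by the undrained shear strength acting along the arc:
M_R = c_u·L_a·R = 43·24.10·16.6 = 17202.6 kN·m/m
M_D = W·d = 2649·5.91 = 15655.6 kN·m/m
FS = M_R / M_D = 17202.6 / 15655.6 = 1.099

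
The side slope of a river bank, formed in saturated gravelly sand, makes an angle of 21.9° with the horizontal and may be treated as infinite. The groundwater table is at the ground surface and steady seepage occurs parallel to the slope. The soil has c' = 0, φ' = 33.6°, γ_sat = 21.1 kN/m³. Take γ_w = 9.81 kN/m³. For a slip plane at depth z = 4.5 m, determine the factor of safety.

With seepage parallel to the slope and the water table at the surface, the effective normal stress on the slip plane uses the buoyant unit weight γ' = γ_sat − γ_w while the driving shear stress uses γ_sat:
FS = [c' + γ' z cos²β tanφ'] / [γ_sat z sinβ cosβ]
(For c' = 0 this reduces to FS = (γ'/γ_sat)·tanφ'/tanβ.)
γ' = 21.1 − 9.81 = 11.29 kN/m³
Numerator = 0.0 + 11.29·4.5·cos²21.9°·tan33.6° = 0.0 + 11.29·4.5·0.8609·0.6644 = 29.059 kPa
Denominator = 21.1·4.5·sin21.9°·cos21.9° = 21.1·4.5·0.3730·0.9278 = 32.859 kPa
FS = 29.059 / 32.859 = 0.884

FS = 0.88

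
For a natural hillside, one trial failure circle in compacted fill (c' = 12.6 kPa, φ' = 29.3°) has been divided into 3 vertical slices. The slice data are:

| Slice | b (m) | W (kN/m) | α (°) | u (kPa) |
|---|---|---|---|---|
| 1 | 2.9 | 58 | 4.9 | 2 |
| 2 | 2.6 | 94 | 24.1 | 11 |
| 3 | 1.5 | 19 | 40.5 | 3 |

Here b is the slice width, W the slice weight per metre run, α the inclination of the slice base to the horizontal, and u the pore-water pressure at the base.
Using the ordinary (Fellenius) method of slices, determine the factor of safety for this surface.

FS = 2.91

Ordinary method of slices: FS = Σ[c'·Δl_i + (W_i cosα_i − u_i·Δl_i)·tanφ'] / Σ W_i sinα_i, with Δl_i = b_i / cosα_i.
Slice 1: Δl = 2.9/cos4.9° = 2.911 m; N'_1 = 58·cos4.9° − 2·2.911 = 52.0; c'Δl = 36.67; W sinα = 5.0
Slice 2: Δl = 2.6/cos24.1° = 2.848 m; N'_2 = 94·cos24.1° − 11·2.848 = 54.5; c'Δl = 35.89; W sinα = 38.4
Slice 3: Δl = 1.5/cos40.5° = 1.973 m; N'_3 = 19·cos40.5° − 3·1.973 = 8.5; c'Δl = 24.86; W sinα = 12.3
Σc'Δl = 97.4 kN/m; ΣN' = 115.0 kN/m; ΣW sinα = 55.7 kN/m
Resisting = 97.4 + 115.0·tan29.3° = 97.4 + 64.5 = 161.9 kN/m
FS = 161.9 / 55.7 = 2.909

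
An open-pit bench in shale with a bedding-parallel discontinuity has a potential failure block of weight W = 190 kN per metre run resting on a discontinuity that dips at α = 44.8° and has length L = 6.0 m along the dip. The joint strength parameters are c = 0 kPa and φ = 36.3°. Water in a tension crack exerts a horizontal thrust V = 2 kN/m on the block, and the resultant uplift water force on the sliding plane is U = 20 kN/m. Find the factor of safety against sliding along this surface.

FS = 0.62

Resolving the block weight along and normal to the plane and applying the Mohr–Coulomb strength on the joint:
N' = W cosα − U − V sinα = 190·cos44.8° − 20 − 2·sin44.8° = 113.4 kN/m
Driving force T = W sinα + V cosα = 190·sin44.8° + 2·cos44.8° = 135.3 kN/m
Resisting force R = c·L + N'·tanφ = 0·6.0 + 113.4·tan36.3° = 0.0 + 83.3 = 83.3 kN/m
FS = R / T = 83.3 / 135.3 = 0.616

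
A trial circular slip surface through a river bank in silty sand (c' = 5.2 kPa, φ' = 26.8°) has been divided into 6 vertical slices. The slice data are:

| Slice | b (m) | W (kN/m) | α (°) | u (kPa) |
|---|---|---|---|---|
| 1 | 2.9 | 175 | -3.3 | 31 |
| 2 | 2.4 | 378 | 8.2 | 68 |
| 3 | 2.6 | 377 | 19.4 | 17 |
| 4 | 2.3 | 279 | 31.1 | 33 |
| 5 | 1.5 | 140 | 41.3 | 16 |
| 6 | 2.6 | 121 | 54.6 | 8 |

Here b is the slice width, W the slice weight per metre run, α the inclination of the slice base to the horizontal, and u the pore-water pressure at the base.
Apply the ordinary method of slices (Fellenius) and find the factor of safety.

FS = 1.04

Ordinary method of slices: FS = Σ[c'·Δl_i + (W_i cosα_i − u_i·Δl_i)·tanφ'] / Σ W_i sinα_i, with Δl_i = b_i / cosα_i.
Slice 1: Δl = 2.9/cos(-3.3°) = 2.905 m; N'_1 = 175·cos(-3.3°) − 31·2.905 = 84.7; c'Δl = 15.11; W sinα = -10.1
Slice 2: Δl = 2.4/cos8.2° = 2.425 m; N'_2 = 378·cos8.2° − 68·2.425 = 209.2; c'Δl = 12.61; W sinα = 53.9
Slice 3: Δl = 2.6/cos19.4° = 2.757 m; N'_3 = 377·cos19.4° − 17·2.757 = 308.7; c'Δl = 14.33; W sinα = 125.2
Slice 4: Δl = 2.3/cos31.1° = 2.686 m; N'_4 = 279·cos31.1° − 33·2.686 = 150.3; c'Δl = 13.97; W sinα = 144.1
Slice 5: Δl = 1.5/cos41.3° = 1.997 m; N'_5 = 140·cos41.3° − 16·1.997 = 73.2; c'Δl = 10.38; W sinα = 92.4
Slice 6: Δl = 2.6/cos54.6° = 4.488 m; N'_6 = 121·cos54.6° − 8·4.488 = 34.2; c'Δl = 23.34; W sinα = 98.6
Σc'Δl = 89.7 kN/m; ΣN' = 860.3 kN/m; ΣW sinα = 504.2 kN/m
Resisting = 89.7 + 860.3·tan26.8° = 89.7 + 434.6 = 524.3 kN/m
FS = 524.3 / 504.2 = 1.040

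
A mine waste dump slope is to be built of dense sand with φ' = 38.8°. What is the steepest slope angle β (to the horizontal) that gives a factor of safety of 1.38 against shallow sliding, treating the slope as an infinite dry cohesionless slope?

β = 30.2°

For an infinite dry cohesionless slope FS = tanφ'/tanβ, so tanβ = tanφ' / FS.
tanβ = tan38.8° / 1.38 = 0.8040 / 1.38 = 0.5826
β = arctan(0.5826) = 30.23°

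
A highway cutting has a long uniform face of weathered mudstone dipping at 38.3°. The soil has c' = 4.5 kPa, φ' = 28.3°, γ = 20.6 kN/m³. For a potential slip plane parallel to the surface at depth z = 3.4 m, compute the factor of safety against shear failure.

For an infinite slope with a slip plane parallel to the surface (no pore pressure): FS = [c' + γz cos²β tanφ'] / [γz sinβ cosβ].
γz = 20.6·3.4 = 70.04 kN/m²
Numerator = 4.5 + 70.04·cos²38.3°·tan28.3° = 4.5 + 70.04·0.6159·0.5384 = 27.726 kPa
Denominator = 70.04·sin38.3°·cos38.3° = 70.04·0.6198·0.7848 = 34.067 kPa
FS = 27.726 / 34.067 = 0.814

FS = 0.81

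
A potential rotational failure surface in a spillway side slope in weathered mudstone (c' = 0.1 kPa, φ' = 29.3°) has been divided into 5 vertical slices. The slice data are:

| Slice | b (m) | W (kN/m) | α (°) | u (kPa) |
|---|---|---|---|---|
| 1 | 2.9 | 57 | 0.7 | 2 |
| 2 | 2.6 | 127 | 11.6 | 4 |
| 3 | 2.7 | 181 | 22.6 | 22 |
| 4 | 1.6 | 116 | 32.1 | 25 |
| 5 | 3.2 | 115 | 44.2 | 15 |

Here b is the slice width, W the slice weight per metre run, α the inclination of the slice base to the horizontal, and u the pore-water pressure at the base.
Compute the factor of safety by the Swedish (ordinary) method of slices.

FS = 0.80

Ordinary method of slices: FS = Σ[c'·Δl_i + (W_i cosα_i − u_i·Δl_i)·tanφ'] / Σ W_i sinα_i, with Δl_i = b_i / cosα_i.
Slice 1: Δl = 2.9/cos0.7° = 2.900 m; N'_1 = 57·cos0.7° − 2·2.900 = 51.2; c'Δl = 0.29; W sinα = 0.7
Slice 2: Δl = 2.6/cos11.6° = 2.654 m; N'_2 = 127·cos11.6° − 4·2.654 = 113.8; c'Δl = 0.27; W sinα = 25.5
Slice 3: Δl = 2.7/cos22.6° = 2.925 m; N'_3 = 181·cos22.6° − 22·2.925 = 102.8; c'Δl = 0.29; W sinα = 69.6
Slice 4: Δl = 1.6/cos32.1° = 1.889 m; N'_4 = 116·cos32.1° − 25·1.889 = 51.0; c'Δl = 0.19; W sinα = 61.6
Slice 5: Δl = 3.2/cos44.2° = 4.464 m; N'_5 = 115·cos44.2° − 15·4.464 = 15.5; c'Δl = 0.45; W sinα = 80.2
Σc'Δl = 1.5 kN/m; ΣN' = 334.3 kN/m; ΣW sinα = 237.6 kN/m
Resisting = 1.5 + 334.3·tan29.3° = 1.5 + 187.6 = 189.1 kN/m
FS = 189.1 / 237.6 = 0.796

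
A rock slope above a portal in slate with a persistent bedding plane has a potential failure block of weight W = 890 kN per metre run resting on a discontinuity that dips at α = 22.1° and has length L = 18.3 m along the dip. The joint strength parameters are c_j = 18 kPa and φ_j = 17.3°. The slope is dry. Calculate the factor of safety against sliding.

Resolving the block weight along and normal to the plane and applying the Mohr–Coulomb strength on the joint:
N' = W cosα = 890·cos22.1° = 824.6 kN/m
Driving force T = W sinα = 890·sin22.1° = 334.8 kN/m
Resisting force R = c_j·L + N'·tanφ_j = 18·18.3 + 824.6·tan17.3° = 329.4 + 256.8 = 586.2 kN/m
FS = R / T = 586.2 / 334.8 = 1.751

FS = 1.75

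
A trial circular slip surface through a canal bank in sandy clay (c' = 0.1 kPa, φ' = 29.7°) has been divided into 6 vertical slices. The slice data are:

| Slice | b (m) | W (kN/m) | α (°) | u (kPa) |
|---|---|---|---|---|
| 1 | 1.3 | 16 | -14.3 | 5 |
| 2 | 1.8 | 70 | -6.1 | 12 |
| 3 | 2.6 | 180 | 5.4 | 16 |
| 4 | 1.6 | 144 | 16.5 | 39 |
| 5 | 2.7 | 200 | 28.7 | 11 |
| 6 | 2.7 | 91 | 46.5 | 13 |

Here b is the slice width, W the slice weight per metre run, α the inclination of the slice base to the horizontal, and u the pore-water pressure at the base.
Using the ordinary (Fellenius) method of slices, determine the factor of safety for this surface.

Ordinary method of slices: FS = Σ[c'·Δl_i + (W_i cosα_i − u_i·Δl_i)·tanφ'] / Σ W_i sinα_i, with Δl_i = b_i / cosα_i.
Slice 1: Δl = 1.3/cos(-14.3°) = 1.342 m; N'_1 = 16·cos(-14.3°) − 5·1.342 = 8.8; c'Δl = 0.13; W sinα = -4.0
Slice 2: Δl = 1.8/cos(-6.1°) = 1.810 m; N'_2 = 70·cos(-6.1°) − 12·1.810 = 47.9; c'Δl = 0.18; W sinα = -7.4
Slice 3: Δl = 2.6/cos5.4° = 2.612 m; N'_3 = 180·cos5.4° − 16·2.612 = 137.4; c'Δl = 0.26; W sinα = 16.9
Slice 4: Δl = 1.6/cos16.5° = 1.669 m; N'_4 = 144·cos16.5° − 39·1.669 = 73.0; c'Δl = 0.17; W sinα = 40.9
Slice 5: Δl = 2.7/cos28.7° = 3.078 m; N'_5 = 200·cos28.7° − 11·3.078 = 141.6; c'Δl = 0.31; W sinα = 96.0
Slice 6: Δl = 2.7/cos46.5° = 3.922 m; N'_6 = 91·cos46.5° − 13·3.922 = 11.6; c'Δl = 0.39; W sinα = 66.0
Σc'Δl = 1.4 kN/m; ΣN' = 420.3 kN/m; ΣW sinα = 208.5 kN/m
Resisting = 1.4 + 420.3·tan29.7° = 1.4 + 239.7 = 241.2 kN/m
FS = 241.2 / 208.5 = 1.157

FS = 1.16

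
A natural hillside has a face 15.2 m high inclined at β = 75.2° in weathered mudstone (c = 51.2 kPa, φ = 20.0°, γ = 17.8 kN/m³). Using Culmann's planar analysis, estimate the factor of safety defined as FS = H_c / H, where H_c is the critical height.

FS = 1.60

H_c = (4c/γ) · sinβ cosφ / [1 − cos(β − φ)]
    = (4·51.2/17.8) · sin75.2°·cos20.0° / [1 − cos55.2°]
    = 11.506 · 0.9085 / 0.4293 = 24.35 m
FS = H_c / H = 24.35 / 15.2 = 1.602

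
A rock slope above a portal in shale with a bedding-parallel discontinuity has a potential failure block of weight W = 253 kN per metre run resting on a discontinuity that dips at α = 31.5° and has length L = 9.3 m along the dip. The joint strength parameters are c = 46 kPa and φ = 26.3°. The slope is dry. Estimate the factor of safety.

Resolving the block weight along and normal to the plane and applying the Mohr–Coulomb strength on the joint:
N' = W cosα = 253·cos31.5° = 215.7 kN/m
Driving force T = W sinα = 253·sin31.5° = 132.2 kN/m
Resisting force R = c·L + N'·tanφ = 46·9.3 + 215.7·tan26.3° = 427.8 + 106.6 = 534.4 kN/m
FS = R / T = 534.4 / 132.2 = 4.043

FS = 4.04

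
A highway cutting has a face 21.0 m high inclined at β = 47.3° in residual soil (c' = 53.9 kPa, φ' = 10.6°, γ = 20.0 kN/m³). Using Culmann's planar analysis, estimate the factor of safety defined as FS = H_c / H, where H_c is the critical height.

H_c = (4c'/γ) · sinβ cosφ' / [1 − cos(β − φ')]
    = (4·53.9/20.0) · sin47.3°·cos10.6° / [1 − cos36.7°]
    = 10.780 · 0.7224 / 0.1982 = 39.28 m
FS = H_c / H = 39.28 / 21.0 = 1.871

FS = 1.87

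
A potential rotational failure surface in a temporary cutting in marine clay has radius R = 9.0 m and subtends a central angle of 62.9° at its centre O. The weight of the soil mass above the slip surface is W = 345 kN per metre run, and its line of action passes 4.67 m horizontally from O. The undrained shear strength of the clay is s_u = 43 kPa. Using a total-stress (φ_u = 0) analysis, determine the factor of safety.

FS = 2.37

Taking moments about the centre O, the resisting moment is provided by the undrained shear strength acting along the arc:
Arc length L_a = R·θ = 9.0·(62.9°·π/180) = 9.0·1.0978 = 9.88 m
M_R = s_u·L_a·R = 43·9.88·9.0 = 3823.7 kN·m/m
M_D = W·d = 345·4.67 = 1611.1 kN·m/m
FS = M_R / M_D = 3823.7 / 1611.1 = 2.373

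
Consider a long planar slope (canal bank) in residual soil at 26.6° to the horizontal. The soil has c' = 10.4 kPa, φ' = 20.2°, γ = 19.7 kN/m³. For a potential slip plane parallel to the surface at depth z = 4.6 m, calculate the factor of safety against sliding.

FS = 1.02

For an infinite slope with a slip plane parallel to the surface (no pore pressure): FS = [c' + γz cos²β tanφ'] / [γz sinβ cosβ].
γz = 19.7·4.6 = 90.62 kN/m²
Numerator = 10.4 + 90.62·cos²26.6°·tan20.2° = 10.4 + 90.62·0.7995·0.3679 = 37.057 kPa
Denominator = 90.62·sin26.6°·cos26.6° = 90.62·0.4478·0.8942 = 36.281 kPa
FS = 37.057 / 36.281 = 1.021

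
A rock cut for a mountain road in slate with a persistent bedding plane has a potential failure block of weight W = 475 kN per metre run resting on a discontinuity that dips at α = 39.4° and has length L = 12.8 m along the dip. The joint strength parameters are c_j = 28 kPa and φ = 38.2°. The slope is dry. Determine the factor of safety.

Resolving the block weight along and normal to the plane and applying the Mohr–Coulomb strength on the joint:
N' = W cosα = 475·cos39.4° = 367.0 kN/m
Driving force T = W sinα = 475·sin39.4° = 301.5 kN/m
Resisting force R = c_j·L + N'·tanφ = 28·12.8 + 367.0·tan38.2° = 358.4 + 288.8 = 647.2 kN/m
FS = R / T = 647.2 / 301.5 = 2.147

FS = 2.15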